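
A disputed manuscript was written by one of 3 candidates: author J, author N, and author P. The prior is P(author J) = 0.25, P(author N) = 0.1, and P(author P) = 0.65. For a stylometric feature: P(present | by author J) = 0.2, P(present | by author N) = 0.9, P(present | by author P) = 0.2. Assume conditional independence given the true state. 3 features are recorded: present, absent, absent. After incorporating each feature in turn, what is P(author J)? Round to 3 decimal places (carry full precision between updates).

0.276

After 'present': normaliser = 0.2·0.2500 + 0.9·0.1000 + 0.2·0.6500; P(author J) ≈ 0.1852, P(author N) ≈ 0.3333, P(author P) ≈ 0.4815
After 'absent': normaliser = 0.8·0.1852 + 0.1·0.3333 + 0.8·0.4815; P(author J) ≈ 0.2614, P(author N) ≈ 0.0588, P(author P) ≈ 0.6797
After 'absent': normaliser = 0.8·0.2614 + 0.1·0.0588 + 0.8·0.6797; P(author J) ≈ 0.2756, P(author N) ≈ 0.0078, P(author P) ≈ 0.7166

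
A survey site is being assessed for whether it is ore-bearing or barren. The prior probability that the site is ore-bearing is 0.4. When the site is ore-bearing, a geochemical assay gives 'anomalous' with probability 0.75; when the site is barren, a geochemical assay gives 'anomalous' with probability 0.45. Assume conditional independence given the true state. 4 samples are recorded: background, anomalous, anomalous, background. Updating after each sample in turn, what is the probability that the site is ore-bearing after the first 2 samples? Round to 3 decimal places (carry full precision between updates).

After 'background': P(ore) = 0.25·0.4000 / (0.25·0.4000 + 0.55·0.6000) ≈ 0.2326
After 'anomalous': P(ore) = 0.75·0.2326 / (0.75·0.2326 + 0.45·0.7674) ≈ 0.3356

0.336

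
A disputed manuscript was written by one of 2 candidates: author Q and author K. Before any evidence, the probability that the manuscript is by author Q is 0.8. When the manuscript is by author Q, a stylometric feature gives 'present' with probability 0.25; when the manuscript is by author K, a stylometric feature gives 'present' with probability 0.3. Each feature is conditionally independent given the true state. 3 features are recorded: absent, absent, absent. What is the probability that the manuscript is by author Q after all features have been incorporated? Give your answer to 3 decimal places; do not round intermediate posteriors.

0.831

After 'absent': P(author Q) = 0.75·0.8000 / (0.75·0.8000 + 0.7·0.2000) ≈ 0.8108
After 'absent': P(author Q) = 0.75·0.8108 / (0.75·0.8108 + 0.7·0.1892) ≈ 0.8212
After 'absent': P(author Q) = 0.75·0.8212 / (0.75·0.8212 + 0.7·0.1788) ≈ 0.8311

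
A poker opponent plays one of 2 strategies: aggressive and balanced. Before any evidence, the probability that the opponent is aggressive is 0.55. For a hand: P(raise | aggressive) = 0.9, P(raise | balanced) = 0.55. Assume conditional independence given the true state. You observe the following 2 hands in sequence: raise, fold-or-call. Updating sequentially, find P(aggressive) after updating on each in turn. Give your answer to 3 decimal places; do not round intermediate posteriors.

After 'raise': P(aggressive) = 0.9·0.5500 / (0.9·0.5500 + 0.55·0.4500) ≈ 0.6667
After 'fold-or-call': P(aggressive) = 0.1·0.6667 / (0.1·0.6667 + 0.45·0.3333) ≈ 0.3077

0.308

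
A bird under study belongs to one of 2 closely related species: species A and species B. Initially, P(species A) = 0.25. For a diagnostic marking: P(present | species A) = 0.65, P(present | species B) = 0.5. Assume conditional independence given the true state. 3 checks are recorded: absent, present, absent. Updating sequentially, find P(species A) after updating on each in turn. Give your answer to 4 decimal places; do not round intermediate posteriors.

Each posterior becomes the prior for the next update.
After 'absent': P(species A) = 0.35·0.2500 / (0.35·0.2500 + 0.5·0.7500) ≈ 0.1892
After 'present': P(species A) = 0.65·0.1892 / (0.65·0.1892 + 0.5·0.8108) ≈ 0.2327
After 'absent': P(species A) = 0.35·0.2327 / (0.35·0.2327 + 0.5·0.7673) ≈ 0.1751

0.1751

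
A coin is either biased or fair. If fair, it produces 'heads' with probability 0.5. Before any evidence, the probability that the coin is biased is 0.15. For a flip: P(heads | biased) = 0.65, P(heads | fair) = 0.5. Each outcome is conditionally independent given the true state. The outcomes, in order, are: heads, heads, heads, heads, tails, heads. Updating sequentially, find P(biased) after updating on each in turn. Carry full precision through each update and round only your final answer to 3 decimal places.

0.314

After 'heads': P(biased) = 0.65·0.1500 / (0.65·0.1500 + 0.5·0.8500) ≈ 0.1866
After 'heads': P(biased) = 0.65·0.1866 / (0.65·0.1866 + 0.5·0.8134) ≈ 0.2297
After 'heads': P(biased) = 0.65·0.2297 / (0.65·0.2297 + 0.5·0.7703) ≈ 0.2794
After 'heads': P(biased) = 0.65·0.2794 / (0.65·0.2794 + 0.5·0.7206) ≈ 0.3351
After 'tails': P(biased) = 0.35·0.3351 / (0.35·0.3351 + 0.5·0.6649) ≈ 0.2608
After 'heads': P(biased) = 0.65·0.2608 / (0.65·0.2608 + 0.5·0.7392) ≈ 0.3144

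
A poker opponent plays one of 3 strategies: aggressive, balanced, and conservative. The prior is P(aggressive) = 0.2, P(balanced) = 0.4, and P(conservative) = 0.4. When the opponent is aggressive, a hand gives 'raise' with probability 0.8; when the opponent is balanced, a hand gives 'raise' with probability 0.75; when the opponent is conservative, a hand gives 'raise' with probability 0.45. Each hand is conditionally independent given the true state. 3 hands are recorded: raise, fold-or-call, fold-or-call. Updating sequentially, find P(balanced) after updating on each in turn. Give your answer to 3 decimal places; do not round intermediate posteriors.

Apply Bayes' rule sequentially, carrying P(balanced) forward.
After 'raise': normaliser = 0.8·0.2000 + 0.75·0.4000 + 0.45·0.4000; P(aggressive) ≈ 0.2500, P(balanced) ≈ 0.4688, P(conservative) ≈ 0.2812
After 'fold-or-call': normaliser = 0.2·0.2500 + 0.25·0.4688 + 0.55·0.2812; P(aggressive) ≈ 0.1553, P(balanced) ≈ 0.3641, P(conservative) ≈ 0.4806
After 'fold-or-call': normaliser = 0.2·0.1553 + 0.25·0.3641 + 0.55·0.4806; P(aggressive) ≈ 0.0804, P(balanced) ≈ 0.2356, P(conservative) ≈ 0.6840

0.236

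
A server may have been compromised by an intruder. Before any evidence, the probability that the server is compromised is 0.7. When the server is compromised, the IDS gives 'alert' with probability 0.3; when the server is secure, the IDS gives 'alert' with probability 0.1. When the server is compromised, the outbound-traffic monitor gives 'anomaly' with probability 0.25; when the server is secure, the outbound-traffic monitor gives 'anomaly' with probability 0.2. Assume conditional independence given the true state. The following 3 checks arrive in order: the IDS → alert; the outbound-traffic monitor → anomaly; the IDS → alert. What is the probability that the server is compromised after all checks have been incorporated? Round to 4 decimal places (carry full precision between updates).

0.9633

Each posterior becomes the prior for the next update.
After the IDS='alert': P(compromised) = 0.3·0.7000 / (0.3·0.7000 + 0.1·0.3000) ≈ 0.8750
After the outbound-traffic monitor='anomaly': P(compromised) = 0.25·0.8750 / (0.25·0.8750 + 0.2·0.1250) ≈ 0.8974
After the IDS='alert': P(compromised) = 0.3·0.8974 / (0.3·0.8974 + 0.1·0.1026) ≈ 0.9633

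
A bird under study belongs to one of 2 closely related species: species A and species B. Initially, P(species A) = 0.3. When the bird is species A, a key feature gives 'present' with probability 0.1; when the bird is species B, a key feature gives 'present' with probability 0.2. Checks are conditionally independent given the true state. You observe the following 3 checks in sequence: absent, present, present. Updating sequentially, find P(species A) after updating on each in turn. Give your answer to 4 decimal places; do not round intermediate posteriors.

0.1076

After 'absent': P(species A) = 0.9·0.3000 / (0.9·0.3000 + 0.8·0.7000) ≈ 0.3253
After 'present': P(species A) = 0.1·0.3253 / (0.1·0.3253 + 0.2·0.6747) ≈ 0.1942
After 'present': P(species A) = 0.1·0.1942 / (0.1·0.1942 + 0.2·0.8058) ≈ 0.1076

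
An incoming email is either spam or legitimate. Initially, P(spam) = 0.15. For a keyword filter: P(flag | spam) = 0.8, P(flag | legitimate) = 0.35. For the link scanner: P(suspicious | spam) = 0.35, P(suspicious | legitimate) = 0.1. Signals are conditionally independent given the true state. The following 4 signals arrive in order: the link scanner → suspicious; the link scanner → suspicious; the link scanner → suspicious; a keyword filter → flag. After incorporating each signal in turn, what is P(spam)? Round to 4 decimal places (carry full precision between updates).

After the link scanner='suspicious': P(spam) = 0.35·0.1500 / (0.35·0.1500 + 0.1·0.8500) ≈ 0.3818
After the link scanner='suspicious': P(spam) = 0.35·0.3818 / (0.35·0.3818 + 0.1·0.6182) ≈ 0.6837
After the link scanner='suspicious': P(spam) = 0.35·0.6837 / (0.35·0.6837 + 0.1·0.3163) ≈ 0.8833
After a keyword filter='flag': P(spam) = 0.8·0.8833 / (0.8·0.8833 + 0.35·0.1167) ≈ 0.9453

0.9453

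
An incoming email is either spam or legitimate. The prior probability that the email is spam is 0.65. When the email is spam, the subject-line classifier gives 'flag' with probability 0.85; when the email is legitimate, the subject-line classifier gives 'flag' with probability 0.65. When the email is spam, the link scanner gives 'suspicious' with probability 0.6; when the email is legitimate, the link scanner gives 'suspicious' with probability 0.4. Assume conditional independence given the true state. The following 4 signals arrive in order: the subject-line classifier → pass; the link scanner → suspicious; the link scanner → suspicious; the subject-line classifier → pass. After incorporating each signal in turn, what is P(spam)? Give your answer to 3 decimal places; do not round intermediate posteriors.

After the subject-line classifier='pass': P(spam) = 0.15·0.6500 / (0.15·0.6500 + 0.35·0.3500) ≈ 0.4432
After the link scanner='suspicious': P(spam) = 0.6·0.4432 / (0.6·0.4432 + 0.4·0.5568) ≈ 0.5442
After the link scanner='suspicious': P(spam) = 0.6·0.5442 / (0.6·0.5442 + 0.4·0.4558) ≈ 0.6417
After the subject-line classifier='pass': P(spam) = 0.15·0.6417 / (0.15·0.6417 + 0.35·0.3583) ≈ 0.4342

0.434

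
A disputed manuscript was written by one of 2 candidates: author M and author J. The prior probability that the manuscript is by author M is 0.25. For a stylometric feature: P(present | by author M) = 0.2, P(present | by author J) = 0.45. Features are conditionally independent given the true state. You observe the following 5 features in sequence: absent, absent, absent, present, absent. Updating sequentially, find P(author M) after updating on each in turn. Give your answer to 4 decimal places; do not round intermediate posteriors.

0.3987

After 'absent': P(author M) = 0.8·0.2500 / (0.8·0.2500 + 0.55·0.7500) ≈ 0.3265
After 'absent': P(author M) = 0.8·0.3265 / (0.8·0.3265 + 0.55·0.6735) ≈ 0.4136
After 'absent': P(author M) = 0.8·0.4136 / (0.8·0.4136 + 0.55·0.5864) ≈ 0.5064
After 'present': P(author M) = 0.2·0.5064 / (0.2·0.5064 + 0.45·0.4936) ≈ 0.3131
After 'absent': P(author M) = 0.8·0.3131 / (0.8·0.3131 + 0.55·0.6869) ≈ 0.3987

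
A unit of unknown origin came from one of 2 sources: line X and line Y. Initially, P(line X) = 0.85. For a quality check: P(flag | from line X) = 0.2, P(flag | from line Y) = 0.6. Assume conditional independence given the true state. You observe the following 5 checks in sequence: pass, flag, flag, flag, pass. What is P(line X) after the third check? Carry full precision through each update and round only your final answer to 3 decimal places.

After 'pass': P(line X) = 0.8·0.8500 / (0.8·0.8500 + 0.4·0.1500) ≈ 0.9189
After 'flag': P(line X) = 0.2·0.9189 / (0.2·0.9189 + 0.6·0.0811) ≈ 0.7907
After 'flag': P(line X) = 0.2·0.7907 / (0.2·0.7907 + 0.6·0.2093) ≈ 0.5574

0.557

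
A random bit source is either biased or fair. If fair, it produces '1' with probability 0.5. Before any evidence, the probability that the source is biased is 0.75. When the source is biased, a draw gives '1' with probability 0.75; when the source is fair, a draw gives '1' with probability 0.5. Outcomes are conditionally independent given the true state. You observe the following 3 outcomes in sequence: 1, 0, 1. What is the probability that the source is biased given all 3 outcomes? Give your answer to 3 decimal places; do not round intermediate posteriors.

After '1': P(biased) = 0.75·0.7500 / (0.75·0.7500 + 0.5·0.2500) ≈ 0.8182
After '0': P(biased) = 0.25·0.8182 / (0.25·0.8182 + 0.5·0.1818) ≈ 0.6923
After '1': P(biased) = 0.75·0.6923 / (0.75·0.6923 + 0.5·0.3077) ≈ 0.7714

0.771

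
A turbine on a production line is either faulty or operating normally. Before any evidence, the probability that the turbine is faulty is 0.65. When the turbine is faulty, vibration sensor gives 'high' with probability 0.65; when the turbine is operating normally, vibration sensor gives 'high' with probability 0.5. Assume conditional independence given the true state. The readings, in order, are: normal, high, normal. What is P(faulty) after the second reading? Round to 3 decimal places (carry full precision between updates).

After 'normal': P(faulty) = 0.35·0.6500 / (0.35·0.6500 + 0.5·0.3500) ≈ 0.5652
After 'high': P(faulty) = 0.65·0.5652 / (0.65·0.5652 + 0.5·0.4348) ≈ 0.6283

0.628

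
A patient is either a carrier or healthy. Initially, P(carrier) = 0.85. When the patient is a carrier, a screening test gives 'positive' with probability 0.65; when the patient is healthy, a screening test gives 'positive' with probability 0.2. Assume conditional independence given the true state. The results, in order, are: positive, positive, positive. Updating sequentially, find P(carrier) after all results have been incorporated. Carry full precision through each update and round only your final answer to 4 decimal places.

After 'positive': P(carrier) = 0.65·0.8500 / (0.65·0.8500 + 0.2·0.1500) ≈ 0.9485
After 'positive': P(carrier) = 0.65·0.9485 / (0.65·0.9485 + 0.2·0.0515) ≈ 0.9836
After 'positive': P(carrier) = 0.65·0.9836 / (0.65·0.9836 + 0.2·0.0164) ≈ 0.9949

0.9949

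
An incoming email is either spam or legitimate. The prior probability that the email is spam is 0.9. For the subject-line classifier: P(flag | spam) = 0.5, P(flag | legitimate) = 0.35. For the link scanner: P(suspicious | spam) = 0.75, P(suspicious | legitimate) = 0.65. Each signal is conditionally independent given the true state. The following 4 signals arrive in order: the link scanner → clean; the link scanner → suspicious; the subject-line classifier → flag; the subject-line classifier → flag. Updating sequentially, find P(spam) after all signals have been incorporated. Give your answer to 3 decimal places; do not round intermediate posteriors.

0.938

Apply Bayes' rule sequentially, carrying P(spam) forward.
After the link scanner='clean': P(spam) = 0.25·0.9000 / (0.25·0.9000 + 0.35·0.1000) ≈ 0.8654
After the link scanner='suspicious': P(spam) = 0.75·0.8654 / (0.75·0.8654 + 0.65·0.1346) ≈ 0.8812
After the subject-line classifier='flag': P(spam) = 0.5·0.8812 / (0.5·0.8812 + 0.35·0.1188) ≈ 0.9138
After the subject-line classifier='flag': P(spam) = 0.5·0.9138 / (0.5·0.9138 + 0.35·0.0862) ≈ 0.9380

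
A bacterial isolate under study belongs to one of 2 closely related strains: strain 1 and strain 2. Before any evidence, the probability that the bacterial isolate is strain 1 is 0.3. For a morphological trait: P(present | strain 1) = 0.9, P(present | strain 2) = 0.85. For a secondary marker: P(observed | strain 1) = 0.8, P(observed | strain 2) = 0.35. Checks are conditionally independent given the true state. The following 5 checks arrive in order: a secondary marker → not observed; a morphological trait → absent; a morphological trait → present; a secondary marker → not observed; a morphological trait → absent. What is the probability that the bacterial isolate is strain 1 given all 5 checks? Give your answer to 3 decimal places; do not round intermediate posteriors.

0.019

Each posterior becomes the prior for the next update.
After a secondary marker='not observed': P(strain 1) = 0.2·0.3000 / (0.2·0.3000 + 0.65·0.7000) ≈ 0.1165
After a morphological trait='absent': P(strain 1) = 0.1·0.1165 / (0.1·0.1165 + 0.15·0.8835) ≈ 0.0808
After a morphological trait='present': P(strain 1) = 0.9·0.0808 / (0.9·0.0808 + 0.85·0.9192) ≈ 0.0852
After a secondary marker='not observed': P(strain 1) = 0.2·0.0852 / (0.2·0.0852 + 0.65·0.9148) ≈ 0.0278
After a morphological trait='absent': P(strain 1) = 0.1·0.0278 / (0.1·0.0278 + 0.15·0.9722) ≈ 0.0187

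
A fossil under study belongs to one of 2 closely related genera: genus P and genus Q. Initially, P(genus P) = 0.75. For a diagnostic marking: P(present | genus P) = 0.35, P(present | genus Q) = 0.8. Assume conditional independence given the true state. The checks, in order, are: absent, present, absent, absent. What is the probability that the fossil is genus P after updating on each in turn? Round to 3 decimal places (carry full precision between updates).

After 'absent': P(genus P) = 0.65·0.7500 / (0.65·0.7500 + 0.2·0.2500) ≈ 0.9070
After 'present': P(genus P) = 0.35·0.9070 / (0.35·0.9070 + 0.8·0.0930) ≈ 0.8101
After 'absent': P(genus P) = 0.65·0.8101 / (0.65·0.8101 + 0.2·0.1899) ≈ 0.9327
After 'absent': P(genus P) = 0.65·0.9327 / (0.65·0.9327 + 0.2·0.0673) ≈ 0.9783

0.978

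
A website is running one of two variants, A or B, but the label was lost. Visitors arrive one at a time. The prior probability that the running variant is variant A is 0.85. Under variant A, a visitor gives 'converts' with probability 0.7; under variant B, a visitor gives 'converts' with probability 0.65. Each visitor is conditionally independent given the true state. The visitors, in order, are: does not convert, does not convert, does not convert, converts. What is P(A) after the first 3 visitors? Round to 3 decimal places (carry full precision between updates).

After 'does not convert': P(A) = 0.3·0.8500 / (0.3·0.8500 + 0.35·0.1500) ≈ 0.8293
After 'does not convert': P(A) = 0.3·0.8293 / (0.3·0.8293 + 0.35·0.1707) ≈ 0.8063
After 'does not convert': P(A) = 0.3·0.8063 / (0.3·0.8063 + 0.35·0.1937) ≈ 0.7811

0.781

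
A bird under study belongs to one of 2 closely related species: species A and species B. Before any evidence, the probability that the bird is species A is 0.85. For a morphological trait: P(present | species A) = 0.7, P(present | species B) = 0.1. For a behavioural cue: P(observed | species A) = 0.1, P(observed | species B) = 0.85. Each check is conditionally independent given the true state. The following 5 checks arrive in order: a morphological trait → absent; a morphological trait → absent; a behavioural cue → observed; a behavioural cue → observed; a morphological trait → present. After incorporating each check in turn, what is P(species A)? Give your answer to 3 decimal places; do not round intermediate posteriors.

Each posterior becomes the prior for the next update.
After a morphological trait='absent': P(species A) = 0.3·0.8500 / (0.3·0.8500 + 0.9·0.1500) ≈ 0.6538
After a morphological trait='absent': P(species A) = 0.3·0.6538 / (0.3·0.6538 + 0.9·0.3462) ≈ 0.3864
After a behavioural cue='observed': P(species A) = 0.1·0.3864 / (0.1·0.3864 + 0.85·0.6136) ≈ 0.0690
After a behavioural cue='observed': P(species A) = 0.1·0.0690 / (0.1·0.0690 + 0.85·0.9310) ≈ 0.0086
After a morphological trait='present': P(species A) = 0.7·0.0086 / (0.7·0.0086 + 0.1·0.9914) ≈ 0.0575

0.057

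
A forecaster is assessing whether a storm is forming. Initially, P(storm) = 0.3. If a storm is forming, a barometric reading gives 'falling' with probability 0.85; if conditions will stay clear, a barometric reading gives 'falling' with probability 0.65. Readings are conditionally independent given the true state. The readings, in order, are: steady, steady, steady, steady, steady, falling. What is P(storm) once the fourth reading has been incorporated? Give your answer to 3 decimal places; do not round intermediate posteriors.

0.014

Apply Bayes' rule sequentially, carrying P(storm) forward.
After 'steady': P(storm) = 0.15·0.3000 / (0.15·0.3000 + 0.35·0.7000) ≈ 0.1552
After 'steady': P(storm) = 0.15·0.1552 / (0.15·0.1552 + 0.35·0.8448) ≈ 0.0730
After 'steady': P(storm) = 0.15·0.0730 / (0.15·0.0730 + 0.35·0.9270) ≈ 0.0326
After 'steady': P(storm) = 0.15·0.0326 / (0.15·0.0326 + 0.35·0.9674) ≈ 0.0143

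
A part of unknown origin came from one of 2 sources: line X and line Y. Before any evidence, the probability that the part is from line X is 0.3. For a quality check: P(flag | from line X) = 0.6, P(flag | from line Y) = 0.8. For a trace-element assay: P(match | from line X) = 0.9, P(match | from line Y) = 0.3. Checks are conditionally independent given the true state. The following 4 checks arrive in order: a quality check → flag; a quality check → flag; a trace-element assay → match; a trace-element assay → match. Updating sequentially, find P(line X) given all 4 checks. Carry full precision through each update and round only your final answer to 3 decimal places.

Each posterior becomes the prior for the next update.
After a quality check='flag': P(line X) = 0.6·0.3000 / (0.6·0.3000 + 0.8·0.7000) ≈ 0.2432
After a quality check='flag': P(line X) = 0.6·0.2432 / (0.6·0.2432 + 0.8·0.7568) ≈ 0.1942
After a trace-element assay='match': P(line X) = 0.9·0.1942 / (0.9·0.1942 + 0.3·0.8058) ≈ 0.4197
After a trace-element assay='match': P(line X) = 0.9·0.4197 / (0.9·0.4197 + 0.3·0.5803) ≈ 0.6845

0.685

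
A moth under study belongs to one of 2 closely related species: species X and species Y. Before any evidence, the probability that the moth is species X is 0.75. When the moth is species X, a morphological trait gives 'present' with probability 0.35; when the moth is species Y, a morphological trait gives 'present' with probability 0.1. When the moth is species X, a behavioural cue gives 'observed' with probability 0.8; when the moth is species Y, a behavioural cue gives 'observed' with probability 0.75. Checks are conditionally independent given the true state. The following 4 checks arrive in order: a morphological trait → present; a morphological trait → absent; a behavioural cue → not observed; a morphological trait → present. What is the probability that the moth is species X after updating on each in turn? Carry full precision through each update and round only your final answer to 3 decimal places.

0.955

Each posterior becomes the prior for the next update.
After a morphological trait='present': P(species X) = 0.35·0.7500 / (0.35·0.7500 + 0.1·0.2500) ≈ 0.9130
After a morphological trait='absent': P(species X) = 0.65·0.9130 / (0.65·0.9130 + 0.9·0.0870) ≈ 0.8835
After a behavioural cue='not observed': P(species X) = 0.2·0.8835 / (0.2·0.8835 + 0.25·0.1165) ≈ 0.8585
After a morphological trait='present': P(species X) = 0.35·0.8585 / (0.35·0.8585 + 0.1·0.1415) ≈ 0.9550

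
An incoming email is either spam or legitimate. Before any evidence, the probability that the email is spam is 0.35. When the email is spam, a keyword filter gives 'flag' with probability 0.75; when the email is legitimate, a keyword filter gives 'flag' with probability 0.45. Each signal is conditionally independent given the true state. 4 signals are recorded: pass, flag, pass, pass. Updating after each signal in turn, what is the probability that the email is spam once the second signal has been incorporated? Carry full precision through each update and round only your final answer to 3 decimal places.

After 'pass': P(spam) = 0.25·0.3500 / (0.25·0.3500 + 0.55·0.6500) ≈ 0.1966
After 'flag': P(spam) = 0.75·0.1966 / (0.75·0.1966 + 0.45·0.8034) ≈ 0.2897

0.290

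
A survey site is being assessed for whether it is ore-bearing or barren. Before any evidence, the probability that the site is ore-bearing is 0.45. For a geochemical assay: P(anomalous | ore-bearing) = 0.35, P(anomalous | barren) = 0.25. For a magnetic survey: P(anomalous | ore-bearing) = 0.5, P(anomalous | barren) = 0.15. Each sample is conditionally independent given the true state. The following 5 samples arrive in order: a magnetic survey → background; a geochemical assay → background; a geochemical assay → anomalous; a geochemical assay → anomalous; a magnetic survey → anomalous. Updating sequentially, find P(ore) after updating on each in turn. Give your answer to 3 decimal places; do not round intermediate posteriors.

0.732

After a magnetic survey='background': P(ore) = 0.5·0.4500 / (0.5·0.4500 + 0.85·0.5500) ≈ 0.3249
After a geochemical assay='background': P(ore) = 0.65·0.3249 / (0.65·0.3249 + 0.75·0.6751) ≈ 0.2943
After a geochemical assay='anomalous': P(ore) = 0.35·0.2943 / (0.35·0.2943 + 0.25·0.7057) ≈ 0.3687
After a geochemical assay='anomalous': P(ore) = 0.35·0.3687 / (0.35·0.3687 + 0.25·0.6313) ≈ 0.4498
After a magnetic survey='anomalous': P(ore) = 0.5·0.4498 / (0.5·0.4498 + 0.15·0.5502) ≈ 0.7316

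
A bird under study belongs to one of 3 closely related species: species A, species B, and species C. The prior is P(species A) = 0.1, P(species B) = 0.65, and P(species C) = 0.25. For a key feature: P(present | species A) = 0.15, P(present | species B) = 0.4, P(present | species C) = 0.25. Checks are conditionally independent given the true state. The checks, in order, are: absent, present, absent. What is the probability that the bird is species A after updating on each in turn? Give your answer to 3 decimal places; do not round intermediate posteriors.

After 'absent': normaliser = 0.85·0.1000 + 0.6·0.6500 + 0.75·0.2500; P(species A) ≈ 0.1283, P(species B) ≈ 0.5887, P(species C) ≈ 0.2830
After 'present': normaliser = 0.15·0.1283 + 0.4·0.5887 + 0.25·0.2830; P(species A) ≈ 0.0591, P(species B) ≈ 0.7235, P(species C) ≈ 0.2174
After 'absent': normaliser = 0.85·0.0591 + 0.6·0.7235 + 0.75·0.2174; P(species A) ≈ 0.0776, P(species B) ≈ 0.6705, P(species C) ≈ 0.2518

0.078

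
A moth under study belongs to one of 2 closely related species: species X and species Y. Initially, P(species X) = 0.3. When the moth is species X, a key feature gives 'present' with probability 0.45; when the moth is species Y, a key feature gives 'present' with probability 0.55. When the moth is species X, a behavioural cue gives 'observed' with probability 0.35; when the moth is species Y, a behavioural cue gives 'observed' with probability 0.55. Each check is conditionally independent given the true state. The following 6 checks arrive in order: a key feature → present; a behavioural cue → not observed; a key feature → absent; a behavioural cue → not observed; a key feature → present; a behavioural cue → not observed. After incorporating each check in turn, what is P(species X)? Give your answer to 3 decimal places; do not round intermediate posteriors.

Each posterior becomes the prior for the next update.
After a key feature='present': P(species X) = 0.45·0.3000 / (0.45·0.3000 + 0.55·0.7000) ≈ 0.2596
After a behavioural cue='not observed': P(species X) = 0.65·0.2596 / (0.65·0.2596 + 0.45·0.7404) ≈ 0.3362
After a key feature='absent': P(species X) = 0.55·0.3362 / (0.55·0.3362 + 0.45·0.6638) ≈ 0.3824
After a behavioural cue='not observed': P(species X) = 0.65·0.3824 / (0.65·0.3824 + 0.45·0.6176) ≈ 0.4721
After a key feature='present': P(species X) = 0.45·0.4721 / (0.45·0.4721 + 0.55·0.5279) ≈ 0.4225
After a behavioural cue='not observed': P(species X) = 0.65·0.4225 / (0.65·0.4225 + 0.45·0.5775) ≈ 0.5138

0.514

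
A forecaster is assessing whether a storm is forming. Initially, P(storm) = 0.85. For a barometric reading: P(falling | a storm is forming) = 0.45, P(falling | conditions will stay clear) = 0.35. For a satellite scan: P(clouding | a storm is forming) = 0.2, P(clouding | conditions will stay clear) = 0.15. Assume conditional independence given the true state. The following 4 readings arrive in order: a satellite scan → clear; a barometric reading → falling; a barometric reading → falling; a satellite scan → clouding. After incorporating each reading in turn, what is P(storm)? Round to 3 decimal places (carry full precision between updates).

After a satellite scan='clear': P(storm) = 0.8·0.8500 / (0.8·0.8500 + 0.85·0.1500) ≈ 0.8421
After a barometric reading='falling': P(storm) = 0.45·0.8421 / (0.45·0.8421 + 0.35·0.1579) ≈ 0.8727
After a barometric reading='falling': P(storm) = 0.45·0.8727 / (0.45·0.8727 + 0.35·0.1273) ≈ 0.8981
After a satellite scan='clouding': P(storm) = 0.2·0.8981 / (0.2·0.8981 + 0.15·0.1019) ≈ 0.9216

0.922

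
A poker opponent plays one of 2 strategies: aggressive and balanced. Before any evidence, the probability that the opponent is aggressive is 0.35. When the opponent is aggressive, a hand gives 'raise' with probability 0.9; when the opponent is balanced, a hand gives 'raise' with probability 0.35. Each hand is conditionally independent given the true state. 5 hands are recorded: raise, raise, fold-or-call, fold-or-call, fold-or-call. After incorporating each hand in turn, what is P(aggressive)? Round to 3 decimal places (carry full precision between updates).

0.013

After 'raise': P(aggressive) = 0.9·0.3500 / (0.9·0.3500 + 0.35·0.6500) ≈ 0.5806
After 'raise': P(aggressive) = 0.9·0.5806 / (0.9·0.5806 + 0.35·0.4194) ≈ 0.7807
After 'fold-or-call': P(aggressive) = 0.1·0.7807 / (0.1·0.7807 + 0.65·0.2193) ≈ 0.3539
After 'fold-or-call': P(aggressive) = 0.1·0.3539 / (0.1·0.3539 + 0.65·0.6461) ≈ 0.0777
After 'fold-or-call': P(aggressive) = 0.1·0.0777 / (0.1·0.0777 + 0.65·0.9223) ≈ 0.0128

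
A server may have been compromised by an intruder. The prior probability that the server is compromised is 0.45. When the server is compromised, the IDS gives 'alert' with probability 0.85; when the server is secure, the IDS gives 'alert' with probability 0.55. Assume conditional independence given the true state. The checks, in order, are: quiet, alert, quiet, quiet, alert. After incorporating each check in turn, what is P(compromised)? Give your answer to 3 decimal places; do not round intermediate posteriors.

0.067

After 'quiet': P(compromised) = 0.15·0.4500 / (0.15·0.4500 + 0.45·0.5500) ≈ 0.2143
After 'alert': P(compromised) = 0.85·0.2143 / (0.85·0.2143 + 0.55·0.7857) ≈ 0.2965
After 'quiet': P(compromised) = 0.15·0.2965 / (0.15·0.2965 + 0.45·0.7035) ≈ 0.1232
After 'quiet': P(compromised) = 0.15·0.1232 / (0.15·0.1232 + 0.45·0.8768) ≈ 0.0447
After 'alert': P(compromised) = 0.85·0.0447 / (0.85·0.0447 + 0.55·0.9553) ≈ 0.0675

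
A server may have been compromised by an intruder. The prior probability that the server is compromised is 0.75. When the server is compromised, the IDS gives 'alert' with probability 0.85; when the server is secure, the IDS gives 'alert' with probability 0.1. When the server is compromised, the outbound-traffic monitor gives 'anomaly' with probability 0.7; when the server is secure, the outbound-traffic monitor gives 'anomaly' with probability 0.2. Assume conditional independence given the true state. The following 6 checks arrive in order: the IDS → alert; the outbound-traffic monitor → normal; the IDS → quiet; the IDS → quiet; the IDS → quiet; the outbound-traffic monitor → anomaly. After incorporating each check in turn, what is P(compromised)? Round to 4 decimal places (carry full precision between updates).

0.1342

After the IDS='alert': P(compromised) = 0.85·0.7500 / (0.85·0.7500 + 0.1·0.2500) ≈ 0.9623
After the outbound-traffic monitor='normal': P(compromised) = 0.3·0.9623 / (0.3·0.9623 + 0.8·0.0377) ≈ 0.9053
After the IDS='quiet': P(compromised) = 0.15·0.9053 / (0.15·0.9053 + 0.9·0.0947) ≈ 0.6145
After the IDS='quiet': P(compromised) = 0.15·0.6145 / (0.15·0.6145 + 0.9·0.3855) ≈ 0.2099
After the IDS='quiet': P(compromised) = 0.15·0.2099 / (0.15·0.2099 + 0.9·0.7901) ≈ 0.0424
After the outbound-traffic monitor='anomaly': P(compromised) = 0.7·0.0424 / (0.7·0.0424 + 0.2·0.9576) ≈ 0.1342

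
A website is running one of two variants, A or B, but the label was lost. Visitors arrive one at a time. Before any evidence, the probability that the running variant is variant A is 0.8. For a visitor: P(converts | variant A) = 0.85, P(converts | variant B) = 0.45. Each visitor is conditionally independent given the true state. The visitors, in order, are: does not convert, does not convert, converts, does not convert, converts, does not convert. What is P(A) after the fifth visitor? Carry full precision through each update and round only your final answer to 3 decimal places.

0.225

After 'does not convert': P(A) = 0.15·0.8000 / (0.15·0.8000 + 0.55·0.2000) ≈ 0.5217
After 'does not convert': P(A) = 0.15·0.5217 / (0.15·0.5217 + 0.55·0.4783) ≈ 0.2293
After 'converts': P(A) = 0.85·0.2293 / (0.85·0.2293 + 0.45·0.7707) ≈ 0.3598
After 'does not convert': P(A) = 0.15·0.3598 / (0.15·0.3598 + 0.55·0.6402) ≈ 0.1329
After 'converts': P(A) = 0.85·0.1329 / (0.85·0.1329 + 0.45·0.8671) ≈ 0.2245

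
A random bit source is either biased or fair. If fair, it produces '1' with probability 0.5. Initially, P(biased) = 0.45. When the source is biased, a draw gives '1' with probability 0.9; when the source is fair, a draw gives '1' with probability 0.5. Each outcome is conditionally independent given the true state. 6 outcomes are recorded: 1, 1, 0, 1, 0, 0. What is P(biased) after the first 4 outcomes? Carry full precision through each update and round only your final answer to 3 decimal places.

Apply Bayes' rule sequentially, carrying P(biased) forward.
After '1': P(biased) = 0.9·0.4500 / (0.9·0.4500 + 0.5·0.5500) ≈ 0.5956
After '1': P(biased) = 0.9·0.5956 / (0.9·0.5956 + 0.5·0.4044) ≈ 0.7261
After '0': P(biased) = 0.1·0.7261 / (0.1·0.7261 + 0.5·0.2739) ≈ 0.3465
After '1': P(biased) = 0.9·0.3465 / (0.9·0.3465 + 0.5·0.6535) ≈ 0.4883

0.488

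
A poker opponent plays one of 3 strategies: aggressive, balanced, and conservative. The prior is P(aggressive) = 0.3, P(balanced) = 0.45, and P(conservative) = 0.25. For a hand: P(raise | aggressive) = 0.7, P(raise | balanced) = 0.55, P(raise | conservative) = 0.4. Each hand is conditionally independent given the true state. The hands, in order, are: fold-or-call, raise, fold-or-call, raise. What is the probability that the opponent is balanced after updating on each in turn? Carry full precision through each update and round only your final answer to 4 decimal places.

After 'fold-or-call': normaliser = 0.3·0.3000 + 0.45·0.4500 + 0.6·0.2500; P(aggressive) ≈ 0.2034, P(balanced) ≈ 0.4576, P(conservative) ≈ 0.3390
After 'raise': normaliser = 0.7·0.2034 + 0.55·0.4576 + 0.4·0.3390; P(aggressive) ≈ 0.2688, P(balanced) ≈ 0.4752, P(conservative) ≈ 0.2560
After 'fold-or-call': normaliser = 0.3·0.2688 + 0.45·0.4752 + 0.6·0.2560; P(aggressive) ≈ 0.1800, P(balanced) ≈ 0.4772, P(conservative) ≈ 0.3428
After 'raise': normaliser = 0.7·0.1800 + 0.55·0.4772 + 0.4·0.3428; P(aggressive) ≈ 0.2397, P(balanced) ≈ 0.4994, P(conservative) ≈ 0.2609

0.4994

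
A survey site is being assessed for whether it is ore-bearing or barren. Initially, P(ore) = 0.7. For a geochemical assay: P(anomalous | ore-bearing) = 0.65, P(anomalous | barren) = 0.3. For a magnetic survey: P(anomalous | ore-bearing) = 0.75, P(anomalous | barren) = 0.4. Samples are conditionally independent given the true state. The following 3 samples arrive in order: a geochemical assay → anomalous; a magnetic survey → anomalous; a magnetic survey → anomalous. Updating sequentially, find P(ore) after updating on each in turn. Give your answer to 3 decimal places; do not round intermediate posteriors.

Each posterior becomes the prior for the next update.
After a geochemical assay='anomalous': P(ore) = 0.65·0.7000 / (0.65·0.7000 + 0.3·0.3000) ≈ 0.8349
After a magnetic survey='anomalous': P(ore) = 0.75·0.8349 / (0.75·0.8349 + 0.4·0.1651) ≈ 0.9046
After a magnetic survey='anomalous': P(ore) = 0.75·0.9046 / (0.75·0.9046 + 0.4·0.0954) ≈ 0.9467

0.947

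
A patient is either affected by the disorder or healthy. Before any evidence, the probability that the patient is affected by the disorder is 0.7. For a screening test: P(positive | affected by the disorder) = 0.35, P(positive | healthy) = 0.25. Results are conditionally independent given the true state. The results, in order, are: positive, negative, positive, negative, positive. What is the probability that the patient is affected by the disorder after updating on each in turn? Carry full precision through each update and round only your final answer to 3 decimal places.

After 'positive': P(affected) = 0.35·0.7000 / (0.35·0.7000 + 0.25·0.3000) ≈ 0.7656
After 'negative': P(affected) = 0.65·0.7656 / (0.65·0.7656 + 0.75·0.2344) ≈ 0.7390
After 'positive': P(affected) = 0.35·0.7390 / (0.35·0.7390 + 0.25·0.2610) ≈ 0.7985
After 'negative': P(affected) = 0.65·0.7985 / (0.65·0.7985 + 0.75·0.2015) ≈ 0.7745
After 'positive': P(affected) = 0.35·0.7745 / (0.35·0.7745 + 0.25·0.2255) ≈ 0.8279

0.828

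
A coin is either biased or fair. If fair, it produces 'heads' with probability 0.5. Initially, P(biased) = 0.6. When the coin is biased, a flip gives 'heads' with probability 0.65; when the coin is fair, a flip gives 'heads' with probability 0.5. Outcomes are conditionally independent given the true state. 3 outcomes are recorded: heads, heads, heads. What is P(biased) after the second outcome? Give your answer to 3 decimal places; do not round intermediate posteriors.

0.717

Each posterior becomes the prior for the next update.
After 'heads': P(biased) = 0.65·0.6000 / (0.65·0.6000 + 0.5·0.4000) ≈ 0.6610
After 'heads': P(biased) = 0.65·0.6610 / (0.65·0.6610 + 0.5·0.3390) ≈ 0.7171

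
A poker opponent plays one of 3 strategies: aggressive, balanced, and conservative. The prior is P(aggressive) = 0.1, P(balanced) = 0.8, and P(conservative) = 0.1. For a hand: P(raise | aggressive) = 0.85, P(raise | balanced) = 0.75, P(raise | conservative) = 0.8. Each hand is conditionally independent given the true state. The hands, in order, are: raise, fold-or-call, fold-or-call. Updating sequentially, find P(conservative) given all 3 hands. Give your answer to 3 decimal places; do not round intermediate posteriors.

After 'raise': normaliser = 0.85·0.1000 + 0.75·0.8000 + 0.8·0.1000; P(aggressive) ≈ 0.1111, P(balanced) ≈ 0.7843, P(conservative) ≈ 0.1046
After 'fold-or-call': normaliser = 0.15·0.1111 + 0.25·0.7843 + 0.2·0.1046; P(aggressive) ≈ 0.0713, P(balanced) ≈ 0.8392, P(conservative) ≈ 0.0895
After 'fold-or-call': normaliser = 0.15·0.0713 + 0.25·0.8392 + 0.2·0.0895; P(aggressive) ≈ 0.0449, P(balanced) ≈ 0.8800, P(conservative) ≈ 0.0751

0.075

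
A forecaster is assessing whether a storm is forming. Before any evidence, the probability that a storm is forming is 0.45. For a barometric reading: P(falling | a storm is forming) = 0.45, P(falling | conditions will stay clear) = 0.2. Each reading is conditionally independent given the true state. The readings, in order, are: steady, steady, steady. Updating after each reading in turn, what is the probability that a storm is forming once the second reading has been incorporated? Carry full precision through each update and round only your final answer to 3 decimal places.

0.279

After 'steady': P(storm) = 0.55·0.4500 / (0.55·0.4500 + 0.8·0.5500) ≈ 0.3600
After 'steady': P(storm) = 0.55·0.3600 / (0.55·0.3600 + 0.8·0.6400) ≈ 0.2789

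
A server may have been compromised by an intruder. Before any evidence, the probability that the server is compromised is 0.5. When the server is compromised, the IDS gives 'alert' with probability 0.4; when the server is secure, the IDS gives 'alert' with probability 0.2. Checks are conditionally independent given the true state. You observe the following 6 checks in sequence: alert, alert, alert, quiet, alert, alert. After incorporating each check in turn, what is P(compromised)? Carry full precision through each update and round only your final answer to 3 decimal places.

After 'alert': P(compromised) = 0.4·0.5000 / (0.4·0.5000 + 0.2·0.5000) ≈ 0.6667
After 'alert': P(compromised) = 0.4·0.6667 / (0.4·0.6667 + 0.2·0.3333) ≈ 0.8000
After 'alert': P(compromised) = 0.4·0.8000 / (0.4·0.8000 + 0.2·0.2000) ≈ 0.8889
After 'quiet': P(compromised) = 0.6·0.8889 / (0.6·0.8889 + 0.8·0.1111) ≈ 0.8571
After 'alert': P(compromised) = 0.4·0.8571 / (0.4·0.8571 + 0.2·0.1429) ≈ 0.9231
After 'alert': P(compromised) = 0.4·0.9231 / (0.4·0.9231 + 0.2·0.0769) ≈ 0.9600

0.960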